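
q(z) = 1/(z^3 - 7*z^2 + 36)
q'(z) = (-3*z^2 + 14*z)/(z^3 - 7*z^2 + 36)^2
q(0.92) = 0.03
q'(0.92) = 0.01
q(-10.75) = -0.00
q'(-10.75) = -0.00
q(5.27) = -0.08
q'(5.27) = -0.07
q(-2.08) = -0.30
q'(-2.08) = -3.90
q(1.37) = 0.04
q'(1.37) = 0.02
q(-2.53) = -0.04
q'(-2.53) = -0.09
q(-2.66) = -0.03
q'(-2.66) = -0.06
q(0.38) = 0.03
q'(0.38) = 0.00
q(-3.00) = -0.02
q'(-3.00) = -0.02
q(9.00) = 0.01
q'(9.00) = 0.00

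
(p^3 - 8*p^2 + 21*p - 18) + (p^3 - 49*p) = 2*p^3 - 8*p^2 - 28*p - 18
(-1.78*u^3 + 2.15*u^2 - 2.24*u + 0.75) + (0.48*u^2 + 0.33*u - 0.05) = -1.78*u^3 + 2.63*u^2 - 1.91*u + 0.7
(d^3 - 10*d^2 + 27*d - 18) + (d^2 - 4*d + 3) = d^3 - 9*d^2 + 23*d - 15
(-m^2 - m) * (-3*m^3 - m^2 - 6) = 3*m^5 + 4*m^4 + m^3 + 6*m^2 + 6*m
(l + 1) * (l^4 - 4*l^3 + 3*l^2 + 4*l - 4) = l^5 - 3*l^4 - l^3 + 7*l^2 - 4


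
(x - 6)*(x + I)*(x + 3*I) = x^3 - 6*x^2 + 4*I*x^2 - 3*x - 24*I*x + 18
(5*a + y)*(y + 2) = 5*a*y + 10*a + y^2 + 2*y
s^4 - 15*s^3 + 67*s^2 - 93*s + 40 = (s - 8)*(s - 5)*(s - 1)^2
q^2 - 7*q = q*(q - 7)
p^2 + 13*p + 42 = (p + 6)*(p + 7)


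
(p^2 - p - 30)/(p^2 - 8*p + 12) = (p + 5)/(p - 2)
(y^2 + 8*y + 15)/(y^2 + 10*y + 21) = (y + 5)/(y + 7)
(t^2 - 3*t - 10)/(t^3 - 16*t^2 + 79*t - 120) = (t + 2)/(t^2 - 11*t + 24)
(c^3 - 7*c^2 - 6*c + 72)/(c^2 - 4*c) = c - 3 - 18/c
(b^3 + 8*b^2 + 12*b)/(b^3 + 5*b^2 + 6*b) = (b + 6)/(b + 3)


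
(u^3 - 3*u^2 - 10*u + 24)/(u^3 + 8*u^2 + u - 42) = (u - 4)/(u + 7)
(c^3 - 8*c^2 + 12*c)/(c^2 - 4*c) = (c^2 - 8*c + 12)/(c - 4)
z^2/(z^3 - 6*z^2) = 1/(z - 6)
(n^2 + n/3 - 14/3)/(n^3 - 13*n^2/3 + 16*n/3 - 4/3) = (3*n + 7)/(3*n^2 - 7*n + 2)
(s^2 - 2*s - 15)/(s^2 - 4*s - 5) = (s + 3)/(s + 1)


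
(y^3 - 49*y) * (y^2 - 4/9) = y^5 - 445*y^3/9 + 196*y/9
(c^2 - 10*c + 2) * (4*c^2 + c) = 4*c^4 - 39*c^3 - 2*c^2 + 2*c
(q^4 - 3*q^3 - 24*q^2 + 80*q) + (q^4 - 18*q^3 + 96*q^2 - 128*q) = 2*q^4 - 21*q^3 + 72*q^2 - 48*q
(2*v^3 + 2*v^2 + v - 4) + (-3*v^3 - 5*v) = -v^3 + 2*v^2 - 4*v - 4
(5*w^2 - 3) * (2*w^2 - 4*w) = 10*w^4 - 20*w^3 - 6*w^2 + 12*w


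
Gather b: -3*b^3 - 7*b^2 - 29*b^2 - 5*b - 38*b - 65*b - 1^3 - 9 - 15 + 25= -3*b^3 - 36*b^2 - 108*b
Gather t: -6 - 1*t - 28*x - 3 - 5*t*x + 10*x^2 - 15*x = t*(-5*x - 1) + 10*x^2 - 43*x - 9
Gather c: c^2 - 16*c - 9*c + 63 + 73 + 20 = c^2 - 25*c + 156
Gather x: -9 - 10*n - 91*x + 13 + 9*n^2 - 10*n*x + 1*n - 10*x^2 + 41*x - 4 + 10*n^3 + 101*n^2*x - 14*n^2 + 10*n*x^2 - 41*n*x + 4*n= 10*n^3 - 5*n^2 - 5*n + x^2*(10*n - 10) + x*(101*n^2 - 51*n - 50)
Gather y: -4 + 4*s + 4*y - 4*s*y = 4*s + y*(4 - 4*s) - 4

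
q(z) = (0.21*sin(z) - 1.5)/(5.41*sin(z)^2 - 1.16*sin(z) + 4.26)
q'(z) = (-10.82*sin(z)*cos(z) + 1.16*cos(z))*(0.21*sin(z) - 1.5)/(5.41*sin(z)^2 - 1.16*sin(z) + 4.26)^2 + 0.21*cos(z)/(5.41*sin(z)^2 - 1.16*sin(z) + 4.26) = (-1.1361*sin(z)^2 + 16.23*sin(z) - 0.8454)*cos(z)/(29.2681*sin(z)^4 - 12.5512*sin(z)^3 + 47.4388*sin(z)^2 - 9.8832*sin(z) + 18.1476)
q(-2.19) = -0.19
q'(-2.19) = 0.11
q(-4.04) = -0.20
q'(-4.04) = -0.16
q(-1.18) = -0.17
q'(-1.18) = -0.06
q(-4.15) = -0.18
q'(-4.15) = -0.13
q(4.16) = -0.18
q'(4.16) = 0.10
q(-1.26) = -0.17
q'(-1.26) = -0.05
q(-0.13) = -0.34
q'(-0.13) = -0.15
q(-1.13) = -0.17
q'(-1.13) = -0.07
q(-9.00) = -0.28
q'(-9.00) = 0.22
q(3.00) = -0.35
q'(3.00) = -0.08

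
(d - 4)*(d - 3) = d^2 - 7*d + 12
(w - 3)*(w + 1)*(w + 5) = w^3 + 3*w^2 - 13*w - 15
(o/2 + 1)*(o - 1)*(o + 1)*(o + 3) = o^4/2 + 5*o^3/2 + 5*o^2/2 - 5*o/2 - 3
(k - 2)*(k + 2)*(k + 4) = k^3 + 4*k^2 - 4*k - 16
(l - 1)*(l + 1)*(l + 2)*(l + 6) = l^4 + 8*l^3 + 11*l^2 - 8*l - 12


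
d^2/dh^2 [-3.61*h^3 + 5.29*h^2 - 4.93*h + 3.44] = 10.58 - 21.66*h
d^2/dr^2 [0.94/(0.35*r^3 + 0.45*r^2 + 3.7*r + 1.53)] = (-(1.974*r + 0.846)*(0.35*r^3 + 0.45*r^2 + 3.7*r + 1.53) + 0.94*(1.05*r^2 + 0.9*r + 3.7)*(2.1*r^2 + 1.8*r + 7.4))/(0.35*r^3 + 0.45*r^2 + 3.7*r + 1.53)^3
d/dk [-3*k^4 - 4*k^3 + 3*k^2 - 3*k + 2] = -12*k^3 - 12*k^2 + 6*k - 3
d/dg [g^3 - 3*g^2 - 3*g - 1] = 3*g^2 - 6*g - 3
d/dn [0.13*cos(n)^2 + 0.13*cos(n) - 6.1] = -(0.26*cos(n) + 0.13)*sin(n)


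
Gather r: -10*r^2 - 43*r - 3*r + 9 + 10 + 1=-10*r^2 - 46*r + 20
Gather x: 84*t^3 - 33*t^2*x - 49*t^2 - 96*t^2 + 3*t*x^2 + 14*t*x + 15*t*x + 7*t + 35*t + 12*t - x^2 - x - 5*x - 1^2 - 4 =84*t^3 - 145*t^2 + 54*t + x^2*(3*t - 1) + x*(-33*t^2 + 29*t - 6) - 5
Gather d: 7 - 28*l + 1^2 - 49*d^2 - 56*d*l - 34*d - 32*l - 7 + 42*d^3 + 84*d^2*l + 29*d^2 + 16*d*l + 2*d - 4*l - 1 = 42*d^3 + d^2*(84*l - 20) + d*(-40*l - 32) - 64*l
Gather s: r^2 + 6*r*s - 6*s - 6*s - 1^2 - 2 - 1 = r^2 + s*(6*r - 12) - 4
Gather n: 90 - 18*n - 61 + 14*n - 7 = 22 - 4*n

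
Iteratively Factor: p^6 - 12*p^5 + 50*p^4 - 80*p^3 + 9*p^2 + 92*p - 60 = (p - 1)*(p^5 - 11*p^4 + 39*p^3 - 41*p^2 - 32*p + 60) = (p - 3)*(p - 1)*(p^4 - 8*p^3 + 15*p^2 + 4*p - 20) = (p - 5)*(p - 3)*(p - 1)*(p^3 - 3*p^2 + 4) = (p - 5)*(p - 3)*(p - 2)*(p - 1)*(p^2 - p - 2) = (p - 5)*(p - 3)*(p - 2)^2*(p - 1)*(p + 1)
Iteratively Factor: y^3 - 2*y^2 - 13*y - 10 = (y + 2)*(y^2 - 4*y - 5) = (y + 1)*(y + 2)*(y - 5)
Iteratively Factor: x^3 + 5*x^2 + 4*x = (x + 4)*(x^2 + x) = x*(x + 4)*(x + 1)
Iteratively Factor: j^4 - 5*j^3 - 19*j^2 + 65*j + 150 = (j - 5)*(j^3 - 19*j - 30) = (j - 5)*(j + 3)*(j^2 - 3*j - 10) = (j - 5)*(j + 2)*(j + 3)*(j - 5)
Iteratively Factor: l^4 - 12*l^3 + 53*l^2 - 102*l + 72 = (l - 2)*(l^3 - 10*l^2 + 33*l - 36) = (l - 3)*(l - 2)*(l^2 - 7*l + 12) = (l - 4)*(l - 3)*(l - 2)*(l - 3)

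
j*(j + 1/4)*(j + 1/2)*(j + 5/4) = j^4 + 2*j^3 + 17*j^2/16 + 5*j/32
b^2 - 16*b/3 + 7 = (b - 3)*(b - 7/3)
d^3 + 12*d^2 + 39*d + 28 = (d + 1)*(d + 4)*(d + 7)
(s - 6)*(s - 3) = s^2 - 9*s + 18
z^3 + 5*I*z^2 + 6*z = z*(z - I)*(z + 6*I)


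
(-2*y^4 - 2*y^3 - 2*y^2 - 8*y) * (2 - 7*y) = 14*y^5 + 10*y^4 + 10*y^3 + 52*y^2 - 16*y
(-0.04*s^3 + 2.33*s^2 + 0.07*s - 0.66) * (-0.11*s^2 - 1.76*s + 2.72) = 0.0044*s^5 - 0.1859*s^4 - 4.2173*s^3 + 6.287*s^2 + 1.352*s - 1.7952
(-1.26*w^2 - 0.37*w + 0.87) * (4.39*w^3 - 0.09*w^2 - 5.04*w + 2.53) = -5.5314*w^5 - 1.5109*w^4 + 10.203*w^3 - 1.4013*w^2 - 5.3209*w + 2.2011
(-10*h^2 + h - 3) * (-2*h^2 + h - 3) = 20*h^4 - 12*h^3 + 37*h^2 - 6*h + 9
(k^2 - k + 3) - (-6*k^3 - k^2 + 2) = 6*k^3 + 2*k^2 - k + 1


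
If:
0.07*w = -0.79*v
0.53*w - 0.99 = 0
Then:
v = -0.17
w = 1.87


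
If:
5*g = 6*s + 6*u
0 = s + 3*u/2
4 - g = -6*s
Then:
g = -2/7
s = -5/7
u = 10/21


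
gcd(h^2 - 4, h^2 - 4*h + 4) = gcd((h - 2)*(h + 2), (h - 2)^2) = h - 2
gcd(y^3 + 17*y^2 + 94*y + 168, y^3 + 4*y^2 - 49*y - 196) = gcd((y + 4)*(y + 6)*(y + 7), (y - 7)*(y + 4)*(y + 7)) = y^2 + 11*y + 28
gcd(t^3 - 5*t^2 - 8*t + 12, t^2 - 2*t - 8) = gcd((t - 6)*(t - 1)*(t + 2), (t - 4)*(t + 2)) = t + 2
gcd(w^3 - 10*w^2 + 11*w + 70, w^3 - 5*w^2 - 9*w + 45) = w - 5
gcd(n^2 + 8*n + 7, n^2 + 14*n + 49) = n + 7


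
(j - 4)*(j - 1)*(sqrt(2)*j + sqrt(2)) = sqrt(2)*j^3 - 4*sqrt(2)*j^2 - sqrt(2)*j + 4*sqrt(2)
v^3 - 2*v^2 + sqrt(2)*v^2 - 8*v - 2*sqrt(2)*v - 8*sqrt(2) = (v - 4)*(v + 2)*(v + sqrt(2))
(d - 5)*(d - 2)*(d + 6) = d^3 - d^2 - 32*d + 60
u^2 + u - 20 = (u - 4)*(u + 5)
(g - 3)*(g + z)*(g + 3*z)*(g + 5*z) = g^4 + 9*g^3*z - 3*g^3 + 23*g^2*z^2 - 27*g^2*z + 15*g*z^3 - 69*g*z^2 - 45*z^3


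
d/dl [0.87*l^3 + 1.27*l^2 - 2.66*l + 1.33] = 2.61*l^2 + 2.54*l - 2.66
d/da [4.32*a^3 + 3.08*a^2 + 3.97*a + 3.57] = 12.96*a^2 + 6.16*a + 3.97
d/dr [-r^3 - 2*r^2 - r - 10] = -3*r^2 - 4*r - 1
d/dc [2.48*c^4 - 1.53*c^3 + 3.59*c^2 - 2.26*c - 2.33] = 9.92*c^3 - 4.59*c^2 + 7.18*c - 2.26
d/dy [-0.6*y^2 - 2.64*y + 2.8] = -1.2*y - 2.64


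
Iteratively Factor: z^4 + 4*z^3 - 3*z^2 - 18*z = (z)*(z^3 + 4*z^2 - 3*z - 18) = z*(z + 3)*(z^2 + z - 6) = z*(z - 2)*(z + 3)*(z + 3)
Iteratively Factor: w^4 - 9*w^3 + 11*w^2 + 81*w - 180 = (w - 3)*(w^3 - 6*w^2 - 7*w + 60) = (w - 5)*(w - 3)*(w^2 - w - 12) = (w - 5)*(w - 4)*(w - 3)*(w + 3)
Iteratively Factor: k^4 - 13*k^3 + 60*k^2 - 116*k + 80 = (k - 5)*(k^3 - 8*k^2 + 20*k - 16) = (k - 5)*(k - 2)*(k^2 - 6*k + 8) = (k - 5)*(k - 2)^2*(k - 4)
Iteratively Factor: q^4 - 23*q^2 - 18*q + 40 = (q - 5)*(q^3 + 5*q^2 + 2*q - 8) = (q - 5)*(q + 4)*(q^2 + q - 2) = (q - 5)*(q - 1)*(q + 4)*(q + 2)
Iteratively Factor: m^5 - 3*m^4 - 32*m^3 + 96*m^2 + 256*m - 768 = (m + 4)*(m^4 - 7*m^3 - 4*m^2 + 112*m - 192) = (m - 4)*(m + 4)*(m^3 - 3*m^2 - 16*m + 48) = (m - 4)*(m - 3)*(m + 4)*(m^2 - 16) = (m - 4)^2*(m - 3)*(m + 4)*(m + 4)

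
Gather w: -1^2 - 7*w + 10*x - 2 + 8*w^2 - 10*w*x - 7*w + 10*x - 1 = 8*w^2 + w*(-10*x - 14) + 20*x - 4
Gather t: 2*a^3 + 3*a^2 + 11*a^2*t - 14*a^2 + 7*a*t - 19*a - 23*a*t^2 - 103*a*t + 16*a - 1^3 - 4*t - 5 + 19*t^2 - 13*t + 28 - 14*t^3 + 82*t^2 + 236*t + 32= 2*a^3 - 11*a^2 - 3*a - 14*t^3 + t^2*(101 - 23*a) + t*(11*a^2 - 96*a + 219) + 54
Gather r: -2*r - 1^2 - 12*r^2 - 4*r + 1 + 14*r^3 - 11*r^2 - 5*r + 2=14*r^3 - 23*r^2 - 11*r + 2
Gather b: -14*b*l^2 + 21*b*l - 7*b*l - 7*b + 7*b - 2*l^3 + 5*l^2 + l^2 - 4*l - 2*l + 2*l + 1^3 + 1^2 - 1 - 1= b*(-14*l^2 + 14*l) - 2*l^3 + 6*l^2 - 4*l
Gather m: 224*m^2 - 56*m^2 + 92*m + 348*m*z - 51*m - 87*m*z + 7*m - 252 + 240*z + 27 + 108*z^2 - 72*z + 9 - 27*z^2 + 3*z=168*m^2 + m*(261*z + 48) + 81*z^2 + 171*z - 216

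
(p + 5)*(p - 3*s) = p^2 - 3*p*s + 5*p - 15*s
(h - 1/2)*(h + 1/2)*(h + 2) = h^3 + 2*h^2 - h/4 - 1/2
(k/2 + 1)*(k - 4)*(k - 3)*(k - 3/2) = k^4/2 - 13*k^3/4 + 11*k^2/4 + 27*k/2 - 18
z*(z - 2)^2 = z^3 - 4*z^2 + 4*z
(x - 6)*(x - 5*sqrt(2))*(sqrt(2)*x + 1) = sqrt(2)*x^3 - 9*x^2 - 6*sqrt(2)*x^2 - 5*sqrt(2)*x + 54*x + 30*sqrt(2)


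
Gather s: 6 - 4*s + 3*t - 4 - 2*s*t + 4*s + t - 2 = -2*s*t + 4*t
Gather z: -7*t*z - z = z*(-7*t - 1)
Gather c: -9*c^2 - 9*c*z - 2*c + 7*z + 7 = -9*c^2 + c*(-9*z - 2) + 7*z + 7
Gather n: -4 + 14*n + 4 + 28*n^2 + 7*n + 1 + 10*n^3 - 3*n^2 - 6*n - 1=10*n^3 + 25*n^2 + 15*n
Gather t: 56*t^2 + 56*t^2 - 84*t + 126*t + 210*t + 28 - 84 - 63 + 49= 112*t^2 + 252*t - 70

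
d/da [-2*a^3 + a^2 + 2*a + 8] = -6*a^2 + 2*a + 2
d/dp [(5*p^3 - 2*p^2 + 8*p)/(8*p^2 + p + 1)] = (40*p^4 + 10*p^3 - 51*p^2 - 4*p + 8)/(64*p^4 + 16*p^3 + 17*p^2 + 2*p + 1)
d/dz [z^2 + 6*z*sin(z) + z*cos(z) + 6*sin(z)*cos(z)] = -z*sin(z) + 6*z*cos(z) + 2*z + 6*sin(z) + cos(z) + 6*cos(2*z)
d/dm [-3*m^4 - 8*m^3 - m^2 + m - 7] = -12*m^3 - 24*m^2 - 2*m + 1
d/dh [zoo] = 0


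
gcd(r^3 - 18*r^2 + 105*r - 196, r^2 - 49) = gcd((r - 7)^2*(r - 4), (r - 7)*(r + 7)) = r - 7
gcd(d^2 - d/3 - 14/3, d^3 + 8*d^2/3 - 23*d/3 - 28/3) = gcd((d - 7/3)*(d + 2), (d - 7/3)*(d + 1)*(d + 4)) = d - 7/3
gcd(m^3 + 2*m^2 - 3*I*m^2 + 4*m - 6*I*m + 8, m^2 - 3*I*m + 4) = m^2 - 3*I*m + 4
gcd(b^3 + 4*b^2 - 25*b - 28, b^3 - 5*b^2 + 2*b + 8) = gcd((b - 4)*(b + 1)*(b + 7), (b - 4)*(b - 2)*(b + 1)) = b^2 - 3*b - 4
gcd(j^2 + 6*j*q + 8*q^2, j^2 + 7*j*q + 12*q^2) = j + 4*q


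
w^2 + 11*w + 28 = (w + 4)*(w + 7)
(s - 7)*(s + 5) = s^2 - 2*s - 35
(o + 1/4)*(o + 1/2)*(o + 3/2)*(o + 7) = o^4 + 37*o^3/4 + 17*o^2 + 143*o/16 + 21/16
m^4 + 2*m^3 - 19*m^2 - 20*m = m*(m - 4)*(m + 1)*(m + 5)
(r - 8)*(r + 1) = r^2 - 7*r - 8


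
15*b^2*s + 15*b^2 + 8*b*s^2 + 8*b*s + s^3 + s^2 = (3*b + s)*(5*b + s)*(s + 1)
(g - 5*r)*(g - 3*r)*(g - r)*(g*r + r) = g^4*r - 9*g^3*r^2 + g^3*r + 23*g^2*r^3 - 9*g^2*r^2 - 15*g*r^4 + 23*g*r^3 - 15*r^4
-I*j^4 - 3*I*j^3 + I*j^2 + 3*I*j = j*(j + 1)*(j + 3)*(-I*j + I)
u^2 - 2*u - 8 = (u - 4)*(u + 2)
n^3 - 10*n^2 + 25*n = n*(n - 5)^2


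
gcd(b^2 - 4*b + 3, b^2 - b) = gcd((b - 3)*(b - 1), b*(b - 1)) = b - 1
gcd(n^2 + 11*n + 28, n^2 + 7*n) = n + 7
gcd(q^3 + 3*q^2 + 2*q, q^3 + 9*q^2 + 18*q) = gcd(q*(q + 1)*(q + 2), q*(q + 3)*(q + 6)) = q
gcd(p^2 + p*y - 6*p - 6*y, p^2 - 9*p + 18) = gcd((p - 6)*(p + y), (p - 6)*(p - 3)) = p - 6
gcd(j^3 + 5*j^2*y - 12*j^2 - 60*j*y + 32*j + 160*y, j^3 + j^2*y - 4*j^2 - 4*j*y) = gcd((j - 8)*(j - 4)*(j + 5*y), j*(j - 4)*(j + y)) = j - 4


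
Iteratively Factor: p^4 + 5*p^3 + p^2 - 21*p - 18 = (p + 3)*(p^3 + 2*p^2 - 5*p - 6) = (p + 3)^2*(p^2 - p - 2) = (p + 1)*(p + 3)^2*(p - 2)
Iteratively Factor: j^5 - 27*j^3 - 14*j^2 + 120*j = (j - 5)*(j^4 + 5*j^3 - 2*j^2 - 24*j) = (j - 5)*(j - 2)*(j^3 + 7*j^2 + 12*j) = (j - 5)*(j - 2)*(j + 4)*(j^2 + 3*j) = j*(j - 5)*(j - 2)*(j + 4)*(j + 3)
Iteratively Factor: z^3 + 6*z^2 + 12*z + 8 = (z + 2)*(z^2 + 4*z + 4) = (z + 2)^2*(z + 2)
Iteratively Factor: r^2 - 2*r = (r)*(r - 2)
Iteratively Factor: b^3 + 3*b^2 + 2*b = (b)*(b^2 + 3*b + 2) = b*(b + 2)*(b + 1)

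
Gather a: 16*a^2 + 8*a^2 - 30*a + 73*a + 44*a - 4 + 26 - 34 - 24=24*a^2 + 87*a - 36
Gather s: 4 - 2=2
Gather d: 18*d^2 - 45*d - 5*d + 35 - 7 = 18*d^2 - 50*d + 28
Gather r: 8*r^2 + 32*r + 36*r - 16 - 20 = 8*r^2 + 68*r - 36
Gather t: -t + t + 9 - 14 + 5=0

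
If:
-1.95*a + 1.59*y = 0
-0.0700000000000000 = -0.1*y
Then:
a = 0.57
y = 0.70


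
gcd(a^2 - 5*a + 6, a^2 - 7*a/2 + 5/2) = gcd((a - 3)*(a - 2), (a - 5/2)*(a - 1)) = 1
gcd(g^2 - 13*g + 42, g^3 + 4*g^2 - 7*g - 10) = 1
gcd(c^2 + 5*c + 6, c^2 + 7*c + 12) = c + 3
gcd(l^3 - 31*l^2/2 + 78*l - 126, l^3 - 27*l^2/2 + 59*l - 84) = l^2 - 19*l/2 + 21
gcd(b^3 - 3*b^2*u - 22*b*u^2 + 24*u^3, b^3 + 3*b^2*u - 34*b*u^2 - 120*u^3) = -b^2 + 2*b*u + 24*u^2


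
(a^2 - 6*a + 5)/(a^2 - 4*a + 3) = (a - 5)/(a - 3)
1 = 1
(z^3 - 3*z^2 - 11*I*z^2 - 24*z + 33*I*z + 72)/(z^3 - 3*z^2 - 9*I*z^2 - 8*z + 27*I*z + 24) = (z - 3*I)/(z - I)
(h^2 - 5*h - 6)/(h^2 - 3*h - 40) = (-h^2 + 5*h + 6)/(-h^2 + 3*h + 40)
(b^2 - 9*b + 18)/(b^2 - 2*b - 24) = (b - 3)/(b + 4)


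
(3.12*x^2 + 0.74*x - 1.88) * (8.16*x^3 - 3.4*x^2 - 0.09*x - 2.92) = 25.4592*x^5 - 4.5696*x^4 - 18.1376*x^3 - 2.785*x^2 - 1.9916*x + 5.4896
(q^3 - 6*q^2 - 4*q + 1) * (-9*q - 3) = -9*q^4 + 51*q^3 + 54*q^2 + 3*q - 3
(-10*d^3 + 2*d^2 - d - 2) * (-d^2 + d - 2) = 10*d^5 - 12*d^4 + 23*d^3 - 3*d^2 + 4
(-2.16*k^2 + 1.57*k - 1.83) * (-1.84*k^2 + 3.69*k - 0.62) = 3.9744*k^4 - 10.8592*k^3 + 10.4997*k^2 - 7.7261*k + 1.1346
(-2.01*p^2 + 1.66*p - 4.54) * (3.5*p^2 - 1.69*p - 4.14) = -7.035*p^4 + 9.2069*p^3 - 10.374*p^2 + 0.800200000000001*p + 18.7956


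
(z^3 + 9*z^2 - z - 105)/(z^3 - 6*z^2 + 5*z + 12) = (z^2 + 12*z + 35)/(z^2 - 3*z - 4)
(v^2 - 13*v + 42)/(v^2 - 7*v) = (v - 6)/v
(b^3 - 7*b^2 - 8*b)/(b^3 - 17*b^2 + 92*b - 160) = b*(b + 1)/(b^2 - 9*b + 20)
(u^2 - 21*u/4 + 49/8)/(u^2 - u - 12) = (-u^2 + 21*u/4 - 49/8)/(-u^2 + u + 12)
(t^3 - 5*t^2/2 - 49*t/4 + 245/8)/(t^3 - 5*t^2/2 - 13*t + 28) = (t^2 - 6*t + 35/4)/(t^2 - 6*t + 8)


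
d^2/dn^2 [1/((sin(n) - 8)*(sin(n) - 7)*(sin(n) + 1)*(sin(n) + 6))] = 2*(-8*sin(n)^7 + 100*sin(n)^6 - 120*sin(n)^5 - 1741*sin(n)^4 + 3144*sin(n)^3 + 7595*sin(n)^2 - 85810*sin(n) + 105652)/((sin(n) - 8)^3*(sin(n) - 7)^3*(sin(n) + 1)^2*(sin(n) + 6)^3)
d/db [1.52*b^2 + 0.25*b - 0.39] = 3.04*b + 0.25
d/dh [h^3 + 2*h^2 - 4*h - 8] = 3*h^2 + 4*h - 4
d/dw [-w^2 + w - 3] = 1 - 2*w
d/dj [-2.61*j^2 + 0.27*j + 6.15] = 0.27 - 5.22*j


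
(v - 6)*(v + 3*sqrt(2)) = v^2 - 6*v + 3*sqrt(2)*v - 18*sqrt(2)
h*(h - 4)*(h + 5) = h^3 + h^2 - 20*h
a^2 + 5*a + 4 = (a + 1)*(a + 4)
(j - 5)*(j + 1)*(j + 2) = j^3 - 2*j^2 - 13*j - 10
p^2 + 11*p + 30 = (p + 5)*(p + 6)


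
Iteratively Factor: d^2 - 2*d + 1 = (d - 1)*(d - 1)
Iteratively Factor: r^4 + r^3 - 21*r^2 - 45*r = (r + 3)*(r^3 - 2*r^2 - 15*r) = (r - 5)*(r + 3)*(r^2 + 3*r) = (r - 5)*(r + 3)^2*(r)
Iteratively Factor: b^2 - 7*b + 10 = (b - 2)*(b - 5)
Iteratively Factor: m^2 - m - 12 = (m + 3)*(m - 4)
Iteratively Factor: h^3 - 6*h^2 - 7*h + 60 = (h + 3)*(h^2 - 9*h + 20) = (h - 4)*(h + 3)*(h - 5)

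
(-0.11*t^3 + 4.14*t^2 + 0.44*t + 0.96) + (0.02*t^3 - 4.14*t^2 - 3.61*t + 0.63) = -0.09*t^3 - 3.17*t + 1.59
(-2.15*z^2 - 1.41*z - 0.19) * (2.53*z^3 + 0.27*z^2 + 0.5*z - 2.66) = -5.4395*z^5 - 4.1478*z^4 - 1.9364*z^3 + 4.9627*z^2 + 3.6556*z + 0.5054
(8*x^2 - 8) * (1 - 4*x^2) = -32*x^4 + 40*x^2 - 8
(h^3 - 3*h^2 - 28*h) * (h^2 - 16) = h^5 - 3*h^4 - 44*h^3 + 48*h^2 + 448*h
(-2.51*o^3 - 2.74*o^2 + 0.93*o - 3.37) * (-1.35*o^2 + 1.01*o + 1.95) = 3.3885*o^5 + 1.1639*o^4 - 8.9174*o^3 + 0.1458*o^2 - 1.5902*o - 6.5715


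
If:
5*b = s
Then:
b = s/5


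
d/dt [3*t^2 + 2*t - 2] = 6*t + 2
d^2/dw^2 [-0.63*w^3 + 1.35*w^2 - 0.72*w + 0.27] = 2.7 - 3.78*w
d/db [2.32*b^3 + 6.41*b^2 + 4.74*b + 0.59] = 6.96*b^2 + 12.82*b + 4.74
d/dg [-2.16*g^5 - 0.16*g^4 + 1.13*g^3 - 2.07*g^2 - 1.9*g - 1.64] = -10.8*g^4 - 0.64*g^3 + 3.39*g^2 - 4.14*g - 1.9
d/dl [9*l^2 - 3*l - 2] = 18*l - 3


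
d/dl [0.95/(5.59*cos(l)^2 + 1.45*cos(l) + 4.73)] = (10.621*cos(l) + 1.3775)*sin(l)/(5.59*cos(l)^2 + 1.45*cos(l) + 4.73)^2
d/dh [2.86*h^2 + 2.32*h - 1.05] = 5.72*h + 2.32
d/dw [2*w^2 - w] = 4*w - 1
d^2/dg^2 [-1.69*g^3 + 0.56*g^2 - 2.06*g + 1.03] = 1.12 - 10.14*g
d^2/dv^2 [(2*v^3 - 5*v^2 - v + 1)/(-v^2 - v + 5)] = 4*(-8*v^3 + 51*v^2 - 69*v + 62)/(v^6 + 3*v^5 - 12*v^4 - 29*v^3 + 60*v^2 + 75*v - 125)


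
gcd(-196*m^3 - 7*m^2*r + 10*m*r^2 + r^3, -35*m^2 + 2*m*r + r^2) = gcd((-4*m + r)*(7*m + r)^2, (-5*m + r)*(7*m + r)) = 7*m + r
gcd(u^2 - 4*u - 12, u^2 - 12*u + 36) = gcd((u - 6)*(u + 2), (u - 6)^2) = u - 6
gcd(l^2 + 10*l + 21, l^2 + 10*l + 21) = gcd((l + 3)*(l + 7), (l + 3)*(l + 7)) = l^2 + 10*l + 21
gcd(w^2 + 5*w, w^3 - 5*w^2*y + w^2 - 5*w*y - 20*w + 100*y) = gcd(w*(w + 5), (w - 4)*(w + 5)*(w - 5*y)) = w + 5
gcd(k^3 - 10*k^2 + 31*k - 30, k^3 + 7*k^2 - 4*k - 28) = k - 2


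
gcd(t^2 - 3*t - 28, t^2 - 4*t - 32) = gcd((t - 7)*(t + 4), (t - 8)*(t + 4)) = t + 4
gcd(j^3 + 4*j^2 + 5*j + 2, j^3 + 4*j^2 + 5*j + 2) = j^3 + 4*j^2 + 5*j + 2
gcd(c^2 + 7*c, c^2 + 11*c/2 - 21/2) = c + 7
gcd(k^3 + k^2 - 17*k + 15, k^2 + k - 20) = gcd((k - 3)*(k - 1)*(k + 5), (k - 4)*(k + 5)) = k + 5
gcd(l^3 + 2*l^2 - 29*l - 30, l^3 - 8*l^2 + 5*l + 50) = l - 5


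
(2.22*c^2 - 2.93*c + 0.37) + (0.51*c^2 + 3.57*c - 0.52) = 2.73*c^2 + 0.64*c - 0.15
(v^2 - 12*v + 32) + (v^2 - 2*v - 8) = 2*v^2 - 14*v + 24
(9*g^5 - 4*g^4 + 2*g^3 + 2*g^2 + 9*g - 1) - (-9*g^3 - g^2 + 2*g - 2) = 9*g^5 - 4*g^4 + 11*g^3 + 3*g^2 + 7*g + 1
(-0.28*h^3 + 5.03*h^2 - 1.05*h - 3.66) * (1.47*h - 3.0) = -0.4116*h^4 + 8.2341*h^3 - 16.6335*h^2 - 2.2302*h + 10.98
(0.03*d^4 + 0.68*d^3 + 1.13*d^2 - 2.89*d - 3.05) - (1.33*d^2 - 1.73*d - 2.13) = 0.03*d^4 + 0.68*d^3 - 0.2*d^2 - 1.16*d - 0.92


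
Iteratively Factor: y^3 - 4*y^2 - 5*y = (y - 5)*(y^2 + y) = (y - 5)*(y + 1)*(y)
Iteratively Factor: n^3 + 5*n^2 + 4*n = (n + 1)*(n^2 + 4*n) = (n + 1)*(n + 4)*(n)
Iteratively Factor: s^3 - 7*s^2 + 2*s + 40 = (s - 5)*(s^2 - 2*s - 8) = (s - 5)*(s + 2)*(s - 4)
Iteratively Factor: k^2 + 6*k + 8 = (k + 2)*(k + 4)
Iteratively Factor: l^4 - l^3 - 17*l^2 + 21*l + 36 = (l + 4)*(l^3 - 5*l^2 + 3*l + 9) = (l - 3)*(l + 4)*(l^2 - 2*l - 3) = (l - 3)*(l + 1)*(l + 4)*(l - 3)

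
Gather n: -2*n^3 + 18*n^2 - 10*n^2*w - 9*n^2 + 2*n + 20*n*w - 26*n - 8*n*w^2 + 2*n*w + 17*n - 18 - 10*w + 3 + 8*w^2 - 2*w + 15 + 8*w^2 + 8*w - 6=-2*n^3 + n^2*(9 - 10*w) + n*(-8*w^2 + 22*w - 7) + 16*w^2 - 4*w - 6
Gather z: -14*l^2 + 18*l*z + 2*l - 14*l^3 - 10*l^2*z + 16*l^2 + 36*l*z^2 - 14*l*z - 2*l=-14*l^3 + 2*l^2 + 36*l*z^2 + z*(-10*l^2 + 4*l)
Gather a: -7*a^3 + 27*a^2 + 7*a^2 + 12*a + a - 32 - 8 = -7*a^3 + 34*a^2 + 13*a - 40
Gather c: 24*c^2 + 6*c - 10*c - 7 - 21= 24*c^2 - 4*c - 28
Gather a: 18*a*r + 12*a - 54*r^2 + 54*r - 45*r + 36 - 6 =a*(18*r + 12) - 54*r^2 + 9*r + 30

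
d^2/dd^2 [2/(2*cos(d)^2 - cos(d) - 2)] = 2*(16*sin(d)^4 - 25*sin(d)^2 + 11*cos(d)/2 - 3*cos(3*d)/2 - 1)/(2*sin(d)^2 + cos(d))^3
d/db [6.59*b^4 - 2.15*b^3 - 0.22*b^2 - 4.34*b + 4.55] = 26.36*b^3 - 6.45*b^2 - 0.44*b - 4.34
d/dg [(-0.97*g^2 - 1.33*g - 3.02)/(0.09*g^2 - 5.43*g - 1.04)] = (5.3868*g^2 + 2.5612*g - 15.0154)/(0.0081*g^4 - 0.9774*g^3 + 29.2977*g^2 + 11.2944*g + 1.0816)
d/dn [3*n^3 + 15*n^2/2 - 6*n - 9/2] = 9*n^2 + 15*n - 6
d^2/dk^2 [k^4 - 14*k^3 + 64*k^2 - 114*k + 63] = 12*k^2 - 84*k + 128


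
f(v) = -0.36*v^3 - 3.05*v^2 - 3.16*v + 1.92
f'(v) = -1.08*v^2 - 6.1*v - 3.16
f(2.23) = -24.29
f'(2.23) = -22.13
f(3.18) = -50.55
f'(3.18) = -33.48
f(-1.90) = -0.62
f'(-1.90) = 4.53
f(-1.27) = 1.75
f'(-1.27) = 2.85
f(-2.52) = -3.72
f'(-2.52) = 5.35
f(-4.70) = -13.23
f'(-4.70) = 1.65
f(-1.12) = 2.14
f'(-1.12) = 2.32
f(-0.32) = 2.63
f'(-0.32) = -1.32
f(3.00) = -44.73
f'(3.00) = -31.18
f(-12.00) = 222.72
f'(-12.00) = -85.48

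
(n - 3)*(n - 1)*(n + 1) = n^3 - 3*n^2 - n + 3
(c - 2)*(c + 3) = c^2 + c - 6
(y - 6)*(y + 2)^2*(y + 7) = y^4 + 5*y^3 - 34*y^2 - 164*y - 168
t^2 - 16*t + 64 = (t - 8)^2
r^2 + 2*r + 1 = (r + 1)^2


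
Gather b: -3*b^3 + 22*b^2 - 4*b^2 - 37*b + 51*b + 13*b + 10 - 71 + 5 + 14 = -3*b^3 + 18*b^2 + 27*b - 42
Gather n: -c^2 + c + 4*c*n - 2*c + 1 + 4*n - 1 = -c^2 - c + n*(4*c + 4)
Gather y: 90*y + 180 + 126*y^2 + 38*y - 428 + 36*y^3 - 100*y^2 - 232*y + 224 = 36*y^3 + 26*y^2 - 104*y - 24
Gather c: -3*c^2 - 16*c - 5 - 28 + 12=-3*c^2 - 16*c - 21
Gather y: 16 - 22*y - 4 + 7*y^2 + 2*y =7*y^2 - 20*y + 12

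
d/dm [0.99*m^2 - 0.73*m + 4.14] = 1.98*m - 0.73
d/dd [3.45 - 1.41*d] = -1.41000000000000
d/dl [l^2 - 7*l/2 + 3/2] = 2*l - 7/2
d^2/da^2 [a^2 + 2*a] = 2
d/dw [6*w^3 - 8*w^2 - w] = 18*w^2 - 16*w - 1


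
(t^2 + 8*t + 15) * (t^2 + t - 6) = t^4 + 9*t^3 + 17*t^2 - 33*t - 90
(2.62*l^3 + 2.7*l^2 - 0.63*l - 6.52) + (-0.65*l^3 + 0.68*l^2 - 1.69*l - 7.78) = 1.97*l^3 + 3.38*l^2 - 2.32*l - 14.3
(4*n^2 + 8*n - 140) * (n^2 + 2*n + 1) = 4*n^4 + 16*n^3 - 120*n^2 - 272*n - 140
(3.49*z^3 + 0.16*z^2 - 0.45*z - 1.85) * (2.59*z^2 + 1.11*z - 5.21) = 9.0391*z^5 + 4.2883*z^4 - 19.1708*z^3 - 6.1246*z^2 + 0.291*z + 9.6385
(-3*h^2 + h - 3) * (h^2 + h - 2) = -3*h^4 - 2*h^3 + 4*h^2 - 5*h + 6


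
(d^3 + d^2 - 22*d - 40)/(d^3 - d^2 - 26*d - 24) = (d^2 - 3*d - 10)/(d^2 - 5*d - 6)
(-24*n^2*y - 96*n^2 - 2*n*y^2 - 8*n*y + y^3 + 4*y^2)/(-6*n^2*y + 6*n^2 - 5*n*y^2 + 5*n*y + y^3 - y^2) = (4*n*y + 16*n + y^2 + 4*y)/(n*y - n + y^2 - y)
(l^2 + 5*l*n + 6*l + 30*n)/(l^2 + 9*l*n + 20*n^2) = (l + 6)/(l + 4*n)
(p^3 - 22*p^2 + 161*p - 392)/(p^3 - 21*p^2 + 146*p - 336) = (p - 7)/(p - 6)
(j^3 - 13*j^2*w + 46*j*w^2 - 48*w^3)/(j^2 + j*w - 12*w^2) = (j^2 - 10*j*w + 16*w^2)/(j + 4*w)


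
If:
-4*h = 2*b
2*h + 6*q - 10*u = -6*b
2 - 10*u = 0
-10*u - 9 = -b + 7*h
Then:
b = 22/9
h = -11/9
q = -46/27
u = 1/5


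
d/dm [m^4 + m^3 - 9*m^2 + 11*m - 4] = 4*m^3 + 3*m^2 - 18*m + 11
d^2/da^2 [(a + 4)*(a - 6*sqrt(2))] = 2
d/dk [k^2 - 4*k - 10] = 2*k - 4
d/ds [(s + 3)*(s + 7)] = 2*s + 10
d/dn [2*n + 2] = 2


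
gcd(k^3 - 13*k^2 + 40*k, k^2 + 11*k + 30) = 1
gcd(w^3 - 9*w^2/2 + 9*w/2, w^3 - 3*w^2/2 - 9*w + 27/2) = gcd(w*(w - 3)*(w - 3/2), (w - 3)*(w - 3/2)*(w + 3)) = w^2 - 9*w/2 + 9/2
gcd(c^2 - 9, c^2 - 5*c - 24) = c + 3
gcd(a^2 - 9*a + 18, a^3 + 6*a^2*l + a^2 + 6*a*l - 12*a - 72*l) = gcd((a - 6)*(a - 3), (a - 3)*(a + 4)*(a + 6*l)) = a - 3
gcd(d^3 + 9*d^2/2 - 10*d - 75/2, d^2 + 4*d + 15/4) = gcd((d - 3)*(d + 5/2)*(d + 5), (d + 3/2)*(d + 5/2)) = d + 5/2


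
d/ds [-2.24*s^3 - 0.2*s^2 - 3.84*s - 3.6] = -6.72*s^2 - 0.4*s - 3.84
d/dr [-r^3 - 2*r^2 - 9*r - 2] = -3*r^2 - 4*r - 9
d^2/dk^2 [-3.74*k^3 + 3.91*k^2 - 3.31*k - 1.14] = 7.82 - 22.44*k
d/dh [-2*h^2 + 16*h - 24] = 16 - 4*h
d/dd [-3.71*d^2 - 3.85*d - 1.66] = -7.42*d - 3.85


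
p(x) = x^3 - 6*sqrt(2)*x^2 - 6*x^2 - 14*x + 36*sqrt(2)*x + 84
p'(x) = 3*x^2 - 12*sqrt(2)*x - 12*x - 14 + 36*sqrt(2)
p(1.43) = 110.09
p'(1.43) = 1.62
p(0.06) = 86.16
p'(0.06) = 35.18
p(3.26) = 85.03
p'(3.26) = -25.65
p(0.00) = 84.00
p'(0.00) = 36.91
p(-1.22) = 15.59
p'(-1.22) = 76.72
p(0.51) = 99.19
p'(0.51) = 22.92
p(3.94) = 65.73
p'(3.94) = -30.66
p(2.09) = 107.00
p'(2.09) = -10.53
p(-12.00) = -4172.82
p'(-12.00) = 816.56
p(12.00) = 169.06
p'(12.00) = 121.26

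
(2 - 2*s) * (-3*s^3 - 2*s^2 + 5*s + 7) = 6*s^4 - 2*s^3 - 14*s^2 - 4*s + 14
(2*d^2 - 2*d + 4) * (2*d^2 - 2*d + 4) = 4*d^4 - 8*d^3 + 20*d^2 - 16*d + 16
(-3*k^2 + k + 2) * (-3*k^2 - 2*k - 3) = 9*k^4 + 3*k^3 + k^2 - 7*k - 6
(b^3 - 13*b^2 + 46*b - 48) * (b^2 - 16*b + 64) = b^5 - 29*b^4 + 318*b^3 - 1616*b^2 + 3712*b - 3072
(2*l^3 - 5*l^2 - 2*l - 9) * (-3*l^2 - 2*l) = -6*l^5 + 11*l^4 + 16*l^3 + 31*l^2 + 18*l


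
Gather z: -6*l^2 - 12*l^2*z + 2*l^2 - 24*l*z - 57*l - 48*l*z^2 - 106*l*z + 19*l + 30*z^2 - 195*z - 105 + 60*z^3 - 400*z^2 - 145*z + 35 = -4*l^2 - 38*l + 60*z^3 + z^2*(-48*l - 370) + z*(-12*l^2 - 130*l - 340) - 70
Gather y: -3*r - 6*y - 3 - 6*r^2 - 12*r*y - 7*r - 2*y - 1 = -6*r^2 - 10*r + y*(-12*r - 8) - 4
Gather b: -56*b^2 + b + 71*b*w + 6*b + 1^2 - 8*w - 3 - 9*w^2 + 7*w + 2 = -56*b^2 + b*(71*w + 7) - 9*w^2 - w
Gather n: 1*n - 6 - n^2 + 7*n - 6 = -n^2 + 8*n - 12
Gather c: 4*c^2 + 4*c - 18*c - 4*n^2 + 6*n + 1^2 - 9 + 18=4*c^2 - 14*c - 4*n^2 + 6*n + 10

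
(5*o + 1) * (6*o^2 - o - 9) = 30*o^3 + o^2 - 46*o - 9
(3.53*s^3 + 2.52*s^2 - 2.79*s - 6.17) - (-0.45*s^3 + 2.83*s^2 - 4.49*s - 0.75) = 3.98*s^3 - 0.31*s^2 + 1.7*s - 5.42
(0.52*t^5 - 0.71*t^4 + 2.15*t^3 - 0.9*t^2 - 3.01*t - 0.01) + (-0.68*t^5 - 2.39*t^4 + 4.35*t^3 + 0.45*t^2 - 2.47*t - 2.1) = -0.16*t^5 - 3.1*t^4 + 6.5*t^3 - 0.45*t^2 - 5.48*t - 2.11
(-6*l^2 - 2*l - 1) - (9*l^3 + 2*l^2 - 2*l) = -9*l^3 - 8*l^2 - 1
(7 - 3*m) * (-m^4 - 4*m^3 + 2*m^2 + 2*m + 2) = 3*m^5 + 5*m^4 - 34*m^3 + 8*m^2 + 8*m + 14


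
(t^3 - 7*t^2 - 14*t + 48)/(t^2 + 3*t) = t - 10 + 16/t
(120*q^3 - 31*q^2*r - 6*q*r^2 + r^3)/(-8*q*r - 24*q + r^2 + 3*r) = (-15*q^2 + 2*q*r + r^2)/(r + 3)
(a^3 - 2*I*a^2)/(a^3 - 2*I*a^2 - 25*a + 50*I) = a^2/(a^2 - 25)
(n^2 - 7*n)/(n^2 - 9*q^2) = n*(n - 7)/(n^2 - 9*q^2)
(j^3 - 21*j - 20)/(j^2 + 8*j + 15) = (j^3 - 21*j - 20)/(j^2 + 8*j + 15)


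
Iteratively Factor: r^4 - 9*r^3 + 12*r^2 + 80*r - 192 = (r - 4)*(r^3 - 5*r^2 - 8*r + 48) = (r - 4)^2*(r^2 - r - 12) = (r - 4)^3*(r + 3)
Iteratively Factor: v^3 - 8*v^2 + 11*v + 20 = (v - 4)*(v^2 - 4*v - 5) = (v - 4)*(v + 1)*(v - 5)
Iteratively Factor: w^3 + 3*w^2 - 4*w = (w + 4)*(w^2 - w) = w*(w + 4)*(w - 1)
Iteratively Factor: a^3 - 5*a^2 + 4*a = (a - 1)*(a^2 - 4*a) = a*(a - 1)*(a - 4)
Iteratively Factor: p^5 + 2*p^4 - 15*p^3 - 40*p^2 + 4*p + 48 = (p - 4)*(p^4 + 6*p^3 + 9*p^2 - 4*p - 12) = (p - 4)*(p + 2)*(p^3 + 4*p^2 + p - 6) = (p - 4)*(p + 2)^2*(p^2 + 2*p - 3) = (p - 4)*(p - 1)*(p + 2)^2*(p + 3)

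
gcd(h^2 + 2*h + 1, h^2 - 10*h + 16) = 1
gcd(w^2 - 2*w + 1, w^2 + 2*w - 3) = w - 1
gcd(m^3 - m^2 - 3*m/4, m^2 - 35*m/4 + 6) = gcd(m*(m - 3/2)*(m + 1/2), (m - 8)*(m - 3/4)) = 1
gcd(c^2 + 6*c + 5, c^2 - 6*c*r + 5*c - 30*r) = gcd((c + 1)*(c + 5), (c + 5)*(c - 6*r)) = c + 5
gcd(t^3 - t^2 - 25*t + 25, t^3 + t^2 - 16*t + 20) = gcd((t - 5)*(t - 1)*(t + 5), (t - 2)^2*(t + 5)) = t + 5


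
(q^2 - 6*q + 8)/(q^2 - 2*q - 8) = (q - 2)/(q + 2)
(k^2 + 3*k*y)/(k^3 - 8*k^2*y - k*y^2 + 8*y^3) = k*(k + 3*y)/(k^3 - 8*k^2*y - k*y^2 + 8*y^3)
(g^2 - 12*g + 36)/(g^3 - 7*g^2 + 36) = (g - 6)/(g^2 - g - 6)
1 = 1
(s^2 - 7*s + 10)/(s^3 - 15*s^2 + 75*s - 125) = (s - 2)/(s^2 - 10*s + 25)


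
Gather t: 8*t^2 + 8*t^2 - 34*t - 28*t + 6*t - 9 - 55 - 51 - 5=16*t^2 - 56*t - 120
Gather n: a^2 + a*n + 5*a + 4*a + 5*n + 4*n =a^2 + 9*a + n*(a + 9)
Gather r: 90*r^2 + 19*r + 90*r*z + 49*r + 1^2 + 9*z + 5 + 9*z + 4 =90*r^2 + r*(90*z + 68) + 18*z + 10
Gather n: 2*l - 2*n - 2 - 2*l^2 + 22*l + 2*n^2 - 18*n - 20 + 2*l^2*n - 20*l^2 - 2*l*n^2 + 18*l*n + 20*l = -22*l^2 + 44*l + n^2*(2 - 2*l) + n*(2*l^2 + 18*l - 20) - 22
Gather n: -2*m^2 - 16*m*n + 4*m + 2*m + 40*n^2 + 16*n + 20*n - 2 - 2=-2*m^2 + 6*m + 40*n^2 + n*(36 - 16*m) - 4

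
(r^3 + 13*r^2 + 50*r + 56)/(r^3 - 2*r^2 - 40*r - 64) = (r + 7)/(r - 8)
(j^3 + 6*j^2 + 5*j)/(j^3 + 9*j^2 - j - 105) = j*(j + 1)/(j^2 + 4*j - 21)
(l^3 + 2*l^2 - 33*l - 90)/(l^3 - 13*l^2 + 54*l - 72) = (l^2 + 8*l + 15)/(l^2 - 7*l + 12)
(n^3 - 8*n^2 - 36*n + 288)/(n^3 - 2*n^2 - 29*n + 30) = (n^2 - 2*n - 48)/(n^2 + 4*n - 5)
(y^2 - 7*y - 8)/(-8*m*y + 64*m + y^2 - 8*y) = (y + 1)/(-8*m + y)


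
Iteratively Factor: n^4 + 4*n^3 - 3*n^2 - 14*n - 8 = (n + 1)*(n^3 + 3*n^2 - 6*n - 8) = (n + 1)^2*(n^2 + 2*n - 8) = (n + 1)^2*(n + 4)*(n - 2)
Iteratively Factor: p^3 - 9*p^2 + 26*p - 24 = (p - 2)*(p^2 - 7*p + 12) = (p - 4)*(p - 2)*(p - 3)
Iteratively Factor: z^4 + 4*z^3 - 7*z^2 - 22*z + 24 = (z - 2)*(z^3 + 6*z^2 + 5*z - 12) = (z - 2)*(z + 4)*(z^2 + 2*z - 3) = (z - 2)*(z - 1)*(z + 4)*(z + 3)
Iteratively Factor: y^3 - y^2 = (y)*(y^2 - y) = y*(y - 1)*(y)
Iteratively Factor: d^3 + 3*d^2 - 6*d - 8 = (d + 1)*(d^2 + 2*d - 8) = (d + 1)*(d + 4)*(d - 2)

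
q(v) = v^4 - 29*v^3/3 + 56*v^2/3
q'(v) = 4*v^3 - 29*v^2 + 112*v/3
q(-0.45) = 4.70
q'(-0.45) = -23.04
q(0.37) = 2.08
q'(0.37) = 10.05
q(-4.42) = 1581.08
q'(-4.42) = -1076.97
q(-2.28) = 238.63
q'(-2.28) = -283.28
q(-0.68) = 11.88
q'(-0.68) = -40.05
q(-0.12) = 0.29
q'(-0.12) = -4.90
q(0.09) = 0.14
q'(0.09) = 3.13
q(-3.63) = 881.98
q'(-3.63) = -708.98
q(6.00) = -120.00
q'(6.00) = 44.00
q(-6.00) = 4056.00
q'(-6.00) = -2132.00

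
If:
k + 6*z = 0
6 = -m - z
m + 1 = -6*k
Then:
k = 30/37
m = -217/37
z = -5/37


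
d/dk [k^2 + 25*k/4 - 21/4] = 2*k + 25/4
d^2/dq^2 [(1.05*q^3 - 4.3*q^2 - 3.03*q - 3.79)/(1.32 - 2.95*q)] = (-18.27525*q^3 + 24.5322*q^2 - 10.97712*q + 104.54723)/(25.672375*q^3 - 34.4619*q^2 + 15.42024*q - 2.299968)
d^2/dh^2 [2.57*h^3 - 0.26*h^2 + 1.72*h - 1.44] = 15.42*h - 0.52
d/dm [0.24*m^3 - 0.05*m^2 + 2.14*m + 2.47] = 0.72*m^2 - 0.1*m + 2.14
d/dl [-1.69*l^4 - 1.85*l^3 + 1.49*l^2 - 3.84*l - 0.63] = -6.76*l^3 - 5.55*l^2 + 2.98*l - 3.84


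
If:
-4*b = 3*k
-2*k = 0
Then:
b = 0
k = 0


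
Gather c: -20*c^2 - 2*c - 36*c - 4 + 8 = -20*c^2 - 38*c + 4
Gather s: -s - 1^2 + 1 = -s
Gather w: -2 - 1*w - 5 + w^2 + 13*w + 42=w^2 + 12*w + 35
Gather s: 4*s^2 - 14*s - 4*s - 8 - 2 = 4*s^2 - 18*s - 10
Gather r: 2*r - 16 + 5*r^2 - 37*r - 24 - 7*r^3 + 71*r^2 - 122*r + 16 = -7*r^3 + 76*r^2 - 157*r - 24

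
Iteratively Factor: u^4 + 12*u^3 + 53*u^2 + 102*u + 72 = (u + 4)*(u^3 + 8*u^2 + 21*u + 18) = (u + 3)*(u + 4)*(u^2 + 5*u + 6) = (u + 2)*(u + 3)*(u + 4)*(u + 3)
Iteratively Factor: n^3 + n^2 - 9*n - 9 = (n - 3)*(n^2 + 4*n + 3) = (n - 3)*(n + 3)*(n + 1)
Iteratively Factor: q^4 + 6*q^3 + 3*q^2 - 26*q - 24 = (q - 2)*(q^3 + 8*q^2 + 19*q + 12) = (q - 2)*(q + 4)*(q^2 + 4*q + 3) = (q - 2)*(q + 1)*(q + 4)*(q + 3)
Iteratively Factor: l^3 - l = (l - 1)*(l^2 + l) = (l - 1)*(l + 1)*(l)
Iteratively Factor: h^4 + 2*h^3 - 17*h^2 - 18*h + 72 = (h + 4)*(h^3 - 2*h^2 - 9*h + 18) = (h - 2)*(h + 4)*(h^2 - 9) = (h - 2)*(h + 3)*(h + 4)*(h - 3)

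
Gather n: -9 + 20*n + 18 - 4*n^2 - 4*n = -4*n^2 + 16*n + 9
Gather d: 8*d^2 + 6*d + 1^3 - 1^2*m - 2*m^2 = 8*d^2 + 6*d - 2*m^2 - m + 1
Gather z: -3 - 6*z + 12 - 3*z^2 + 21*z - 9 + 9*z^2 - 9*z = 6*z^2 + 6*z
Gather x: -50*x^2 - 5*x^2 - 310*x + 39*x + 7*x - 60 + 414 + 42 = -55*x^2 - 264*x + 396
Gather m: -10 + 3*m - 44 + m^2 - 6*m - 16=m^2 - 3*m - 70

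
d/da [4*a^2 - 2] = 8*a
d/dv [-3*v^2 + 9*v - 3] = 9 - 6*v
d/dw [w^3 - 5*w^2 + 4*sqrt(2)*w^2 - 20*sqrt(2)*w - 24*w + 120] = 3*w^2 - 10*w + 8*sqrt(2)*w - 20*sqrt(2) - 24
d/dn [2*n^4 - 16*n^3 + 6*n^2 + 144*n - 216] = 8*n^3 - 48*n^2 + 12*n + 144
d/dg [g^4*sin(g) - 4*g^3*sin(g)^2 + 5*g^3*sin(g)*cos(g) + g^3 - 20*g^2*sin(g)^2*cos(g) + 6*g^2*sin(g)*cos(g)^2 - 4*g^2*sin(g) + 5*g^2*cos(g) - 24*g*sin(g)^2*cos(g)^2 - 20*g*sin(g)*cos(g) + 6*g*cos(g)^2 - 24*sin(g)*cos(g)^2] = g^4*cos(g) + 4*g^3*sin(g) - 4*g^3*sin(2*g) + 5*g^3*cos(2*g) + 15*g^2*sin(2*g)/2 - 15*g^2*sin(3*g) - 5*g^2*cos(g)/2 + 6*g^2*cos(2*g) + 9*g^2*cos(3*g)/2 - 3*g^2 - 5*g*sin(g) - 6*g*sin(2*g) + 3*g*sin(3*g) - 12*g*sin(4*g) - 20*g*cos(2*g) + 10*g*cos(3*g) - 10*sin(2*g) - 6*cos(g) + 6*cos(2*g)^2 + 3*cos(2*g) - 18*cos(3*g) - 3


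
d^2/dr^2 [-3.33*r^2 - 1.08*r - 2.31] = -6.66000000000000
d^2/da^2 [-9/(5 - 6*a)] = 648/(6*a - 5)^3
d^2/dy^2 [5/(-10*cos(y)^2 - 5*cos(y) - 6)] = 25*(80*sin(y)^4 + 3*sin(y)^2 - 87*cos(y)/2 + 15*cos(3*y)/2 - 69)/(-10*sin(y)^2 + 5*cos(y) + 16)^3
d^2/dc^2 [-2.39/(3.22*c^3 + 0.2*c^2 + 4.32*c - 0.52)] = ((46.1748*c + 0.956)*(3.22*c^3 + 0.2*c^2 + 4.32*c - 0.52) - 2.39*(9.66*c^2 + 0.4*c + 4.32)*(19.32*c^2 + 0.8*c + 8.64))/(3.22*c^3 + 0.2*c^2 + 4.32*c - 0.52)^3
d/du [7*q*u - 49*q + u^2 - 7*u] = 7*q + 2*u - 7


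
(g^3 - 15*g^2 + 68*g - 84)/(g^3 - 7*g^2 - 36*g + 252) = (g - 2)/(g + 6)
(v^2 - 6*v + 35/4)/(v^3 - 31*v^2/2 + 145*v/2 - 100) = (v - 7/2)/(v^2 - 13*v + 40)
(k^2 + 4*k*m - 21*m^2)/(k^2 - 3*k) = (k^2 + 4*k*m - 21*m^2)/(k*(k - 3))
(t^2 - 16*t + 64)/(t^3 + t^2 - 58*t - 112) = (t - 8)/(t^2 + 9*t + 14)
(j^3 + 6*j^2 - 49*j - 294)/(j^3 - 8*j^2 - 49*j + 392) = (j + 6)/(j - 8)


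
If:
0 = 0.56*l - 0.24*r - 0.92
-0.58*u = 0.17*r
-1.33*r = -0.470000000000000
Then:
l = 1.79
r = 0.35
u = -0.10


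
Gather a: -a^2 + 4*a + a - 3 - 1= -a^2 + 5*a - 4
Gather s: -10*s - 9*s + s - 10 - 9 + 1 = -18*s - 18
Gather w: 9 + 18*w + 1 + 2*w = 20*w + 10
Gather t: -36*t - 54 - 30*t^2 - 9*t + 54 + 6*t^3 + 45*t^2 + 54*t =6*t^3 + 15*t^2 + 9*t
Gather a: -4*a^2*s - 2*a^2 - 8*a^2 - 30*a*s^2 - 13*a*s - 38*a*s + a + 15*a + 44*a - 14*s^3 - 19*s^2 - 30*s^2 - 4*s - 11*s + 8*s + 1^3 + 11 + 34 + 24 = a^2*(-4*s - 10) + a*(-30*s^2 - 51*s + 60) - 14*s^3 - 49*s^2 - 7*s + 70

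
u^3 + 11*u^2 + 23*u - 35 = (u - 1)*(u + 5)*(u + 7)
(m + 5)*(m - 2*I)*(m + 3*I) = m^3 + 5*m^2 + I*m^2 + 6*m + 5*I*m + 30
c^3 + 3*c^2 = c^2*(c + 3)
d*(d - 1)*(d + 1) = d^3 - d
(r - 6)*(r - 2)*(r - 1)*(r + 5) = r^4 - 4*r^3 - 25*r^2 + 88*r - 60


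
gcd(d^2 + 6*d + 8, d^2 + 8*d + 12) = d + 2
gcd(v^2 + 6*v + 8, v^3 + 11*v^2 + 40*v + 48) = v + 4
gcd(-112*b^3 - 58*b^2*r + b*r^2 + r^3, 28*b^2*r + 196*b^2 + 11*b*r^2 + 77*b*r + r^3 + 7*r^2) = 7*b + r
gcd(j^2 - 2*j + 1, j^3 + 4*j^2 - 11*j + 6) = j^2 - 2*j + 1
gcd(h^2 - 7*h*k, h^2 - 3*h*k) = h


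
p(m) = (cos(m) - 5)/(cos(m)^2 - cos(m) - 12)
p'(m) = (2*sin(m)*cos(m) - sin(m))*(cos(m) - 5)/(cos(m)^2 - cos(m) - 12)^2 - sin(m)/(cos(m)^2 - cos(m) - 12) = (cos(m)^2 - 10*cos(m) + 17)*sin(m)/(sin(m)^2 + cos(m) + 11)^2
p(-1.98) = 0.47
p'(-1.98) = -0.15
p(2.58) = 0.56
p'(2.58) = 0.13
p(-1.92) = 0.46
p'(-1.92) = -0.14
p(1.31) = 0.39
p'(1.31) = 0.09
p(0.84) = 0.35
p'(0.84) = 0.05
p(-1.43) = 0.40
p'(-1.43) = -0.11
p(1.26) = 0.38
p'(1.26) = 0.09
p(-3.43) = 0.59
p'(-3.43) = 0.08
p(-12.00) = 0.34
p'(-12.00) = 0.03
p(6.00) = 0.34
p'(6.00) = -0.02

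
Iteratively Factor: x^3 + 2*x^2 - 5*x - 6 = (x - 2)*(x^2 + 4*x + 3) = (x - 2)*(x + 1)*(x + 3)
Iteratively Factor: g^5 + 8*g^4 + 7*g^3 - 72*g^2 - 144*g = (g + 4)*(g^4 + 4*g^3 - 9*g^2 - 36*g) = (g + 4)^2*(g^3 - 9*g) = (g + 3)*(g + 4)^2*(g^2 - 3*g) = (g - 3)*(g + 3)*(g + 4)^2*(g)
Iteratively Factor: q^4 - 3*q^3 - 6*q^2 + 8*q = (q)*(q^3 - 3*q^2 - 6*q + 8) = q*(q + 2)*(q^2 - 5*q + 4) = q*(q - 4)*(q + 2)*(q - 1)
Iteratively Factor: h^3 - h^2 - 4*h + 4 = (h - 2)*(h^2 + h - 2) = (h - 2)*(h - 1)*(h + 2)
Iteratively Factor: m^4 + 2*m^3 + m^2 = (m)*(m^3 + 2*m^2 + m) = m*(m + 1)*(m^2 + m) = m^2*(m + 1)*(m + 1)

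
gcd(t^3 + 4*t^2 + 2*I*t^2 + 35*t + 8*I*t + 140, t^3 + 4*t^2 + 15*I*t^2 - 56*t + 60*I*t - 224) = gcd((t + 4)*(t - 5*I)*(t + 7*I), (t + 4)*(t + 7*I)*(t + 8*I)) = t^2 + t*(4 + 7*I) + 28*I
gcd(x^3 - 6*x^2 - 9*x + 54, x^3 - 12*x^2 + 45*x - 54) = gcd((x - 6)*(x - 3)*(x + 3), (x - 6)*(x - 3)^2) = x^2 - 9*x + 18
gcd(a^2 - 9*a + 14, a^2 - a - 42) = a - 7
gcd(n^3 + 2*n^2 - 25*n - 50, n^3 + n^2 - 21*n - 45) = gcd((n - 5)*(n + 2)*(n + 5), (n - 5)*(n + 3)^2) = n - 5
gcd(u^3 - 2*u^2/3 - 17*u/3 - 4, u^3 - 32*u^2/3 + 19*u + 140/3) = u + 4/3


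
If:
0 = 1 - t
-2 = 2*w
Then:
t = 1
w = -1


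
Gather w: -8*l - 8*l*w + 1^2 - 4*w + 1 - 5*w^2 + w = -8*l - 5*w^2 + w*(-8*l - 3) + 2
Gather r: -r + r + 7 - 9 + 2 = 0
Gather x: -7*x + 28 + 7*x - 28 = 0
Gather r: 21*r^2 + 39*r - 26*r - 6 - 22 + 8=21*r^2 + 13*r - 20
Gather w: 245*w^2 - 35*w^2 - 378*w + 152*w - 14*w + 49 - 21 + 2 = 210*w^2 - 240*w + 30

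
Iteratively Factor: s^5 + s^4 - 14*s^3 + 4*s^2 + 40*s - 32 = (s + 2)*(s^4 - s^3 - 12*s^2 + 28*s - 16) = (s + 2)*(s + 4)*(s^3 - 5*s^2 + 8*s - 4) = (s - 2)*(s + 2)*(s + 4)*(s^2 - 3*s + 2) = (s - 2)^2*(s + 2)*(s + 4)*(s - 1)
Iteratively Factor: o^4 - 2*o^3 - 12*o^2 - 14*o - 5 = (o - 5)*(o^3 + 3*o^2 + 3*o + 1) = (o - 5)*(o + 1)*(o^2 + 2*o + 1) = (o - 5)*(o + 1)^2*(o + 1)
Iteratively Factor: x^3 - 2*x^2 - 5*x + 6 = (x - 1)*(x^2 - x - 6) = (x - 1)*(x + 2)*(x - 3)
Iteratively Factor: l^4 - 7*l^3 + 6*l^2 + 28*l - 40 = (l - 2)*(l^3 - 5*l^2 - 4*l + 20) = (l - 5)*(l - 2)*(l^2 - 4) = (l - 5)*(l - 2)*(l + 2)*(l - 2)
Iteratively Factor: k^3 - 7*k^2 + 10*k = (k - 5)*(k^2 - 2*k) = k*(k - 5)*(k - 2)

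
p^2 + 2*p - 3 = (p - 1)*(p + 3)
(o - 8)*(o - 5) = o^2 - 13*o + 40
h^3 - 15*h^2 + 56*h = h*(h - 8)*(h - 7)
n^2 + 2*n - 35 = (n - 5)*(n + 7)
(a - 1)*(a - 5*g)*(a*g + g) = a^3*g - 5*a^2*g^2 - a*g + 5*g^2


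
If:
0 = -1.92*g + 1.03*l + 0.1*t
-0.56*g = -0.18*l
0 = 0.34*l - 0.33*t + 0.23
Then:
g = -0.04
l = -0.14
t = 0.56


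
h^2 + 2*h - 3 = (h - 1)*(h + 3)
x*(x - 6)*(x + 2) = x^3 - 4*x^2 - 12*x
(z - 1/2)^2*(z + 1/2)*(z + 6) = z^4 + 11*z^3/2 - 13*z^2/4 - 11*z/8 + 3/4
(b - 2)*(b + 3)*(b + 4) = b^3 + 5*b^2 - 2*b - 24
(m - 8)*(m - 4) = m^2 - 12*m + 32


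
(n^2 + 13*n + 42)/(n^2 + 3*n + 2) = (n^2 + 13*n + 42)/(n^2 + 3*n + 2)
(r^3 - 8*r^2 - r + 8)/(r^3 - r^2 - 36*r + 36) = (r^2 - 7*r - 8)/(r^2 - 36)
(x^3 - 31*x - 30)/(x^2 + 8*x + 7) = (x^2 - x - 30)/(x + 7)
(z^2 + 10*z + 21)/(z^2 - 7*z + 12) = (z^2 + 10*z + 21)/(z^2 - 7*z + 12)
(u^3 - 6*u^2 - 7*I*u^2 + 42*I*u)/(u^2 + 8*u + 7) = u*(u^2 - 6*u - 7*I*u + 42*I)/(u^2 + 8*u + 7)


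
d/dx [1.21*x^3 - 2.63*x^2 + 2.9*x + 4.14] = 3.63*x^2 - 5.26*x + 2.9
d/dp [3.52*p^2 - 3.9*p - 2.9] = 7.04*p - 3.9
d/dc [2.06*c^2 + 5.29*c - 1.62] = 4.12*c + 5.29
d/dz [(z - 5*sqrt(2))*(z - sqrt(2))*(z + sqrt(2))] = 3*z^2 - 10*sqrt(2)*z - 2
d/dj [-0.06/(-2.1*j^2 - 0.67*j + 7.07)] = (-0.252*j - 0.0402)/(2.1*j^2 + 0.67*j - 7.07)^2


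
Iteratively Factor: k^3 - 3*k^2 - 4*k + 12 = (k - 2)*(k^2 - k - 6) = (k - 2)*(k + 2)*(k - 3)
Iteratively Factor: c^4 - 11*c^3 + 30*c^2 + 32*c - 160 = (c - 4)*(c^3 - 7*c^2 + 2*c + 40) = (c - 5)*(c - 4)*(c^2 - 2*c - 8) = (c - 5)*(c - 4)*(c + 2)*(c - 4)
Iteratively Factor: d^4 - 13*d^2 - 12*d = (d - 4)*(d^3 + 4*d^2 + 3*d) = (d - 4)*(d + 3)*(d^2 + d) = d*(d - 4)*(d + 3)*(d + 1)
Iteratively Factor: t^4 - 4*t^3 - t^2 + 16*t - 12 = (t - 3)*(t^3 - t^2 - 4*t + 4) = (t - 3)*(t + 2)*(t^2 - 3*t + 2) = (t - 3)*(t - 1)*(t + 2)*(t - 2)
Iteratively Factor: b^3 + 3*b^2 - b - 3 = (b + 3)*(b^2 - 1) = (b - 1)*(b + 3)*(b + 1)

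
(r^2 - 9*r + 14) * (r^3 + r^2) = r^5 - 8*r^4 + 5*r^3 + 14*r^2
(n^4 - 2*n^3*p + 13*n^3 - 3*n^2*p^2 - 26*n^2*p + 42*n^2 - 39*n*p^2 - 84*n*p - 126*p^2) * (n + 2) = n^5 - 2*n^4*p + 15*n^4 - 3*n^3*p^2 - 30*n^3*p + 68*n^3 - 45*n^2*p^2 - 136*n^2*p + 84*n^2 - 204*n*p^2 - 168*n*p - 252*p^2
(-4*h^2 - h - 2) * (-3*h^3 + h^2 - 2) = 12*h^5 - h^4 + 5*h^3 + 6*h^2 + 2*h + 4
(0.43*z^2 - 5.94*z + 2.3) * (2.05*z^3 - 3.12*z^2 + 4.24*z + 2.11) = 0.8815*z^5 - 13.5186*z^4 + 25.071*z^3 - 31.4543*z^2 - 2.7814*z + 4.853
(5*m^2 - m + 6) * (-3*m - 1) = -15*m^3 - 2*m^2 - 17*m - 6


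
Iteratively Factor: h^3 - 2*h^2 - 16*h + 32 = (h - 4)*(h^2 + 2*h - 8) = (h - 4)*(h - 2)*(h + 4)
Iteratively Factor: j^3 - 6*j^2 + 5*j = (j - 1)*(j^2 - 5*j) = (j - 5)*(j - 1)*(j)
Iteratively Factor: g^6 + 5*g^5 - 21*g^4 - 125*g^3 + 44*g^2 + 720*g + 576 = (g + 4)*(g^5 + g^4 - 25*g^3 - 25*g^2 + 144*g + 144) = (g + 4)^2*(g^4 - 3*g^3 - 13*g^2 + 27*g + 36) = (g + 1)*(g + 4)^2*(g^3 - 4*g^2 - 9*g + 36) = (g - 4)*(g + 1)*(g + 4)^2*(g^2 - 9) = (g - 4)*(g - 3)*(g + 1)*(g + 4)^2*(g + 3)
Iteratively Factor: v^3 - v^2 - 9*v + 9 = (v + 3)*(v^2 - 4*v + 3) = (v - 1)*(v + 3)*(v - 3)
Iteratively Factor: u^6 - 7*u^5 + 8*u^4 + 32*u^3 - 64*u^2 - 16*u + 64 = (u + 1)*(u^5 - 8*u^4 + 16*u^3 + 16*u^2 - 80*u + 64) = (u - 2)*(u + 1)*(u^4 - 6*u^3 + 4*u^2 + 24*u - 32) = (u - 2)^2*(u + 1)*(u^3 - 4*u^2 - 4*u + 16) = (u - 2)^2*(u + 1)*(u + 2)*(u^2 - 6*u + 8) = (u - 4)*(u - 2)^2*(u + 1)*(u + 2)*(u - 2)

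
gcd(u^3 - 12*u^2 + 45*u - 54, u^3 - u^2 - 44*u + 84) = u - 6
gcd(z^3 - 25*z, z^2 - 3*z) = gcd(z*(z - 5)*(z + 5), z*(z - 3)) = z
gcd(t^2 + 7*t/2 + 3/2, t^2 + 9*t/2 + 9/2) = t + 3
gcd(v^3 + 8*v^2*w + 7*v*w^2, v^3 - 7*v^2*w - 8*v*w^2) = v^2 + v*w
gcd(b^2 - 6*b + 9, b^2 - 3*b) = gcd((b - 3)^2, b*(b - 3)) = b - 3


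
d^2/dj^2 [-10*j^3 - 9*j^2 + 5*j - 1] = -60*j - 18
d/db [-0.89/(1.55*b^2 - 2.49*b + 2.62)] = (2.759*b - 2.2161)/(1.55*b^2 - 2.49*b + 2.62)^2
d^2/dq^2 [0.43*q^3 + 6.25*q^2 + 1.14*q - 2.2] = 2.58*q + 12.5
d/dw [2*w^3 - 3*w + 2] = 6*w^2 - 3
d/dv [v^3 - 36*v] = 3*v^2 - 36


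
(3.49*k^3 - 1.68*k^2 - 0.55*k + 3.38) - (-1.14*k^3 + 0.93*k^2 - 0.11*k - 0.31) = 4.63*k^3 - 2.61*k^2 - 0.44*k + 3.69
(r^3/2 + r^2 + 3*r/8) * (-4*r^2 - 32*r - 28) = -2*r^5 - 20*r^4 - 95*r^3/2 - 40*r^2 - 21*r/2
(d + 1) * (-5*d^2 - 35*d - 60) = -5*d^3 - 40*d^2 - 95*d - 60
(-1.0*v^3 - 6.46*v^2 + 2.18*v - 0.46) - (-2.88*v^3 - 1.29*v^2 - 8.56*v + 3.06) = 1.88*v^3 - 5.17*v^2 + 10.74*v - 3.52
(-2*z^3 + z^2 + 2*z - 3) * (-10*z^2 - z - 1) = 20*z^5 - 8*z^4 - 19*z^3 + 27*z^2 + z + 3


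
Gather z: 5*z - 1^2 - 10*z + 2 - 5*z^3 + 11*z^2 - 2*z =-5*z^3 + 11*z^2 - 7*z + 1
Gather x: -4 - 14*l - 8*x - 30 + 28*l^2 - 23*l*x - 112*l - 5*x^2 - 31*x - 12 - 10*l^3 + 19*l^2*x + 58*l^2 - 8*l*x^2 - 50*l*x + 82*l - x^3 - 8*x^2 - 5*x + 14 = -10*l^3 + 86*l^2 - 44*l - x^3 + x^2*(-8*l - 13) + x*(19*l^2 - 73*l - 44) - 32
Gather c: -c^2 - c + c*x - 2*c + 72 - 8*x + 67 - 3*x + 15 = -c^2 + c*(x - 3) - 11*x + 154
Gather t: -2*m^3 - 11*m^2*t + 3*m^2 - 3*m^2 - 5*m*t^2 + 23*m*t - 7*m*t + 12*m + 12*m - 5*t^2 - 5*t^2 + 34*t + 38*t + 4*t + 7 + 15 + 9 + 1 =-2*m^3 + 24*m + t^2*(-5*m - 10) + t*(-11*m^2 + 16*m + 76) + 32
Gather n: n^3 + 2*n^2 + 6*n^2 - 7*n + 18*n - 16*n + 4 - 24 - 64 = n^3 + 8*n^2 - 5*n - 84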